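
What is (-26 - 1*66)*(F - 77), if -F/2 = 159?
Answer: 36340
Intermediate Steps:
F = -318 (F = -2*159 = -318)
(-26 - 1*66)*(F - 77) = (-26 - 1*66)*(-318 - 77) = (-26 - 66)*(-395) = -92*(-395) = 36340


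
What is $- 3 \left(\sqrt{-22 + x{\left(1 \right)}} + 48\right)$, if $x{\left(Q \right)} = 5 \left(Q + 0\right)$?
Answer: $-144 - 3 i \sqrt{17} \approx -144.0 - 12.369 i$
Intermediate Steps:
$x{\left(Q \right)} = 5 Q$
$- 3 \left(\sqrt{-22 + x{\left(1 \right)}} + 48\right) = - 3 \left(\sqrt{-22 + 5 \cdot 1} + 48\right) = - 3 \left(\sqrt{-22 + 5} + 48\right) = - 3 \left(\sqrt{-17} + 48\right) = - 3 \left(i \sqrt{17} + 48\right) = - 3 \left(48 + i \sqrt{17}\right) = -144 - 3 i \sqrt{17}$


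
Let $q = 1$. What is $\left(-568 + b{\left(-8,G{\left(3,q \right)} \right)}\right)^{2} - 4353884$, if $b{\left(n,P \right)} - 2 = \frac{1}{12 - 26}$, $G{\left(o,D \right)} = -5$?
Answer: $- \frac{790555639}{196} \approx -4.0334 \cdot 10^{6}$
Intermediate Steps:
$b{\left(n,P \right)} = \frac{27}{14}$ ($b{\left(n,P \right)} = 2 + \frac{1}{12 - 26} = 2 + \frac{1}{-14} = 2 - \frac{1}{14} = \frac{27}{14}$)
$\left(-568 + b{\left(-8,G{\left(3,q \right)} \right)}\right)^{2} - 4353884 = \left(-568 + \frac{27}{14}\right)^{2} - 4353884 = \left(- \frac{7925}{14}\right)^{2} - 4353884 = \frac{62805625}{196} - 4353884 = - \frac{790555639}{196}$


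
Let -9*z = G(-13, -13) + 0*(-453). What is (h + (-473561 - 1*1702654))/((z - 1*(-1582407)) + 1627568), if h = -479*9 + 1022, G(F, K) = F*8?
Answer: -19615536/28889879 ≈ -0.67898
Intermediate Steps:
G(F, K) = 8*F
h = -3289 (h = -4311 + 1022 = -3289)
z = 104/9 (z = -(8*(-13) + 0*(-453))/9 = -(-104 + 0)/9 = -⅑*(-104) = 104/9 ≈ 11.556)
(h + (-473561 - 1*1702654))/((z - 1*(-1582407)) + 1627568) = (-3289 + (-473561 - 1*1702654))/((104/9 - 1*(-1582407)) + 1627568) = (-3289 + (-473561 - 1702654))/((104/9 + 1582407) + 1627568) = (-3289 - 2176215)/(14241767/9 + 1627568) = -2179504/28889879/9 = -2179504*9/28889879 = -19615536/28889879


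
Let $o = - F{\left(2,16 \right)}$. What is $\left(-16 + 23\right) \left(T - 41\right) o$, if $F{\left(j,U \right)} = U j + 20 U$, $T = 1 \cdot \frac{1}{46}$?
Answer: $\frac{2322320}{23} \approx 1.0097 \cdot 10^{5}$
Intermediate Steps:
$T = \frac{1}{46}$ ($T = 1 \cdot \frac{1}{46} = \frac{1}{46} \approx 0.021739$)
$F{\left(j,U \right)} = 20 U + U j$
$o = -352$ ($o = - 16 \left(20 + 2\right) = - 16 \cdot 22 = \left(-1\right) 352 = -352$)
$\left(-16 + 23\right) \left(T - 41\right) o = \left(-16 + 23\right) \left(\frac{1}{46} - 41\right) \left(-352\right) = 7 \left(- \frac{1885}{46}\right) \left(-352\right) = \left(- \frac{13195}{46}\right) \left(-352\right) = \frac{2322320}{23}$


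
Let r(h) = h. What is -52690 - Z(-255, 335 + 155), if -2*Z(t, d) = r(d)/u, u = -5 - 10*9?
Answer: -1001159/19 ≈ -52693.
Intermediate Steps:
u = -95 (u = -5 - 90 = -95)
Z(t, d) = d/190 (Z(t, d) = -d/(2*(-95)) = -d*(-1)/(2*95) = -(-1)*d/190 = d/190)
-52690 - Z(-255, 335 + 155) = -52690 - (335 + 155)/190 = -52690 - 490/190 = -52690 - 1*49/19 = -52690 - 49/19 = -1001159/19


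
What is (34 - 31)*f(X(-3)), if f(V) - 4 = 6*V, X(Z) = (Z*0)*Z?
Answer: 12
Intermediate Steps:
X(Z) = 0 (X(Z) = 0*Z = 0)
f(V) = 4 + 6*V
(34 - 31)*f(X(-3)) = (34 - 31)*(4 + 6*0) = 3*(4 + 0) = 3*4 = 12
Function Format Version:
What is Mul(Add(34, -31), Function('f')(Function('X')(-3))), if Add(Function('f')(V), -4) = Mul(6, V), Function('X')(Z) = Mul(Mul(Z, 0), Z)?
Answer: 12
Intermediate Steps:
Function('X')(Z) = 0 (Function('X')(Z) = Mul(0, Z) = 0)
Function('f')(V) = Add(4, Mul(6, V))
Mul(Add(34, -31), Function('f')(Function('X')(-3))) = Mul(Add(34, -31), Add(4, Mul(6, 0))) = Mul(3, Add(4, 0)) = Mul(3, 4) = 12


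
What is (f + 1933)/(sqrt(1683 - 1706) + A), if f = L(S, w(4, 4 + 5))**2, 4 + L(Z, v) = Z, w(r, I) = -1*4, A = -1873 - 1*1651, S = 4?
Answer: -6811892/12418599 - 1933*I*sqrt(23)/12418599 ≈ -0.54852 - 0.00074649*I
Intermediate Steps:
A = -3524 (A = -1873 - 1651 = -3524)
w(r, I) = -4
L(Z, v) = -4 + Z
f = 0 (f = (-4 + 4)**2 = 0**2 = 0)
(f + 1933)/(sqrt(1683 - 1706) + A) = (0 + 1933)/(sqrt(1683 - 1706) - 3524) = 1933/(sqrt(-23) - 3524) = 1933/(I*sqrt(23) - 3524) = 1933/(-3524 + I*sqrt(23))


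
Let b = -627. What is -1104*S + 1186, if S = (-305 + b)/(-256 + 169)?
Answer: -308582/29 ≈ -10641.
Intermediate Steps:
S = 932/87 (S = (-305 - 627)/(-256 + 169) = -932/(-87) = -932*(-1/87) = 932/87 ≈ 10.713)
-1104*S + 1186 = -1104*932/87 + 1186 = -342976/29 + 1186 = -308582/29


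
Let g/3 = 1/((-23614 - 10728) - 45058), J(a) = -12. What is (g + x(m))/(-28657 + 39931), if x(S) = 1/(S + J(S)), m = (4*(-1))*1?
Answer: -9931/1790311200 ≈ -5.5471e-6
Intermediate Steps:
m = -4 (m = -4*1 = -4)
g = -3/79400 (g = 3/((-23614 - 10728) - 45058) = 3/(-34342 - 45058) = 3/(-79400) = 3*(-1/79400) = -3/79400 ≈ -3.7783e-5)
x(S) = 1/(-12 + S) (x(S) = 1/(S - 12) = 1/(-12 + S))
(g + x(m))/(-28657 + 39931) = (-3/79400 + 1/(-12 - 4))/(-28657 + 39931) = (-3/79400 + 1/(-16))/11274 = (-3/79400 - 1/16)*(1/11274) = -9931/158800*1/11274 = -9931/1790311200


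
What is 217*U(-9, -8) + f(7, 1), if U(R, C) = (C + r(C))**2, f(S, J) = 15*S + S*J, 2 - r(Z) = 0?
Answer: 7924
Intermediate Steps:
r(Z) = 2 (r(Z) = 2 - 1*0 = 2 + 0 = 2)
f(S, J) = 15*S + J*S
U(R, C) = (2 + C)**2 (U(R, C) = (C + 2)**2 = (2 + C)**2)
217*U(-9, -8) + f(7, 1) = 217*(2 - 8)**2 + 7*(15 + 1) = 217*(-6)**2 + 7*16 = 217*36 + 112 = 7812 + 112 = 7924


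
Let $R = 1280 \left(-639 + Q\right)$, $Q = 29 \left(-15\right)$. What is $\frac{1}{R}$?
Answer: $- \frac{1}{1374720} \approx -7.2742 \cdot 10^{-7}$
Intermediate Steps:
$Q = -435$
$R = -1374720$ ($R = 1280 \left(-639 - 435\right) = 1280 \left(-1074\right) = -1374720$)
$\frac{1}{R} = \frac{1}{-1374720} = - \frac{1}{1374720}$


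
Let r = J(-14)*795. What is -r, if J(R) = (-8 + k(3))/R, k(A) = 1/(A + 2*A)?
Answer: -18815/42 ≈ -447.98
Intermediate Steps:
k(A) = 1/(3*A)
J(R) = -71/(9*R) (J(R) = (-8 + (⅓)/3)/R = (-8 + (⅓)*(⅓))/R = (-8 + ⅑)/R = -71/(9*R))
r = 18815/42 (r = -71/9/(-14)*795 = -71/9*(-1/14)*795 = (71/126)*795 = 18815/42 ≈ 447.98)
-r = -1*18815/42 = -18815/42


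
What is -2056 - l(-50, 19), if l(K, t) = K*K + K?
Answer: -4506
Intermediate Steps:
l(K, t) = K + K**2 (l(K, t) = K**2 + K = K + K**2)
-2056 - l(-50, 19) = -2056 - (-50)*(1 - 50) = -2056 - (-50)*(-49) = -2056 - 1*2450 = -2056 - 2450 = -4506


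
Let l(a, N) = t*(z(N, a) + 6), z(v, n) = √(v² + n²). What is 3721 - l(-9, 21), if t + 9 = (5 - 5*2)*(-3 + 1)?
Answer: 3715 - 3*√58 ≈ 3692.2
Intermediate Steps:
z(v, n) = √(n² + v²)
t = 1 (t = -9 + (5 - 5*2)*(-3 + 1) = -9 + (5 - 10)*(-2) = -9 - 5*(-2) = -9 + 10 = 1)
l(a, N) = 6 + √(N² + a²) (l(a, N) = 1*(√(a² + N²) + 6) = 1*(√(N² + a²) + 6) = 1*(6 + √(N² + a²)) = 6 + √(N² + a²))
3721 - l(-9, 21) = 3721 - (6 + √(21² + (-9)²)) = 3721 - (6 + √(441 + 81)) = 3721 - (6 + √522) = 3721 - (6 + 3*√58) = 3721 + (-6 - 3*√58) = 3715 - 3*√58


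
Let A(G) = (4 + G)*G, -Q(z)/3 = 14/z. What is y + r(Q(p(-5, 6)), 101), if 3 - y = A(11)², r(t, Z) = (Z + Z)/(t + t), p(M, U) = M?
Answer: -1142819/42 ≈ -27210.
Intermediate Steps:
Q(z) = -42/z
A(G) = G*(4 + G)
r(t, Z) = Z/t (r(t, Z) = (2*Z)/((2*t)) = (2*Z)*(1/(2*t)) = Z/t)
y = -27222 (y = 3 - (11*(4 + 11))² = 3 - (11*15)² = 3 - 1*165² = 3 - 1*27225 = 3 - 27225 = -27222)
y + r(Q(p(-5, 6)), 101) = -27222 + 101/((-42/(-5))) = -27222 + 101/((-42*(-⅕))) = -27222 + 101/(42/5) = -27222 + 101*(5/42) = -27222 + 505/42 = -1142819/42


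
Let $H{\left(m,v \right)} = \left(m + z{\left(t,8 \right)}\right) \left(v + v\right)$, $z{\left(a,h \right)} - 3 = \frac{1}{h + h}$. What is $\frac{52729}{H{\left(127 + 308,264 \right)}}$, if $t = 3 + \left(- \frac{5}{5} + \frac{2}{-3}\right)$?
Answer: $\frac{52729}{231297} \approx 0.22797$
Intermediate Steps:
$t = \frac{4}{3}$ ($t = 3 + \left(\left(-5\right) \frac{1}{5} + 2 \left(- \frac{1}{3}\right)\right) = 3 - \frac{5}{3} = \frac{4}{3} \approx 1.3333$)
$z{\left(a,h \right)} = 3 + \frac{1}{2 h}$ ($z{\left(a,h \right)} = 3 + \frac{1}{h + h} = 3 + \frac{1}{2 h}$)
$H{\left(m,v \right)} = 2 v \left(\frac{49}{16} + m\right)$ ($H{\left(m,v \right)} = \left(m + \left(3 + \frac{1}{2 \cdot 8}\right)\right) \left(v + v\right) = \left(m + \left(3 + \frac{1}{2} \cdot \frac{1}{8}\right)\right) 2 v = \left(m + \left(3 + \frac{1}{16}\right)\right) 2 v = \left(m + \frac{49}{16}\right) 2 v = \left(\frac{49}{16} + m\right) 2 v = 2 v \left(\frac{49}{16} + m\right)$)
$\frac{52729}{H{\left(127 + 308,264 \right)}} = \frac{52729}{\frac{1}{8} \cdot 264 \left(49 + 16 \left(127 + 308\right)\right)} = \frac{52729}{\frac{1}{8} \cdot 264 \left(49 + 16 \cdot 435\right)} = \frac{52729}{\frac{1}{8} \cdot 264 \left(49 + 6960\right)} = \frac{52729}{\frac{1}{8} \cdot 264 \cdot 7009} = \frac{52729}{231297}$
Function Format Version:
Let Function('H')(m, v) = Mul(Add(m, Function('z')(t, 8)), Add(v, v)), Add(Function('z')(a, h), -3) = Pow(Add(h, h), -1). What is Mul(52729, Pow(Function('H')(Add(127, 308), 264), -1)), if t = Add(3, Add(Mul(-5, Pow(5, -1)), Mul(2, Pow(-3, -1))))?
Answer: Rational(52729, 231297) ≈ 0.22797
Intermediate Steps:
t = Rational(4, 3) (t = Add(3, Add(Mul(-5, Rational(1, 5)), Mul(2, Rational(-1, 3)))) = Add(3, Add(-1, Rational(-2, 3))) = Add(3, Rational(-5, 3)) = Rational(4, 3) ≈ 1.3333)
Function('z')(a, h) = Add(3, Mul(Rational(1, 2), Pow(h, -1))) (Function('z')(a, h) = Add(3, Pow(Add(h, h), -1)) = Add(3, Pow(Mul(2, h), -1)) = Add(3, Mul(Rational(1, 2), Pow(h, -1))))
Function('H')(m, v) = Mul(2, v, Add(Rational(49, 16), m)) (Function('H')(m, v) = Mul(Add(m, Add(3, Mul(Rational(1, 2), Pow(8, -1)))), Add(v, v)) = Mul(Add(m, Add(3, Mul(Rational(1, 2), Rational(1, 8)))), Mul(2, v)) = Mul(Add(m, Add(3, Rational(1, 16))), Mul(2, v)) = Mul(Add(m, Rational(49, 16)), Mul(2, v)) = Mul(Add(Rational(49, 16), m), Mul(2, v)) = Mul(2, v, Add(Rational(49, 16), m)))
Mul(52729, Pow(Function('H')(Add(127, 308), 264), -1)) = Mul(52729, Pow(Mul(Rational(1, 8), 264, Add(49, Mul(16, Add(127, 308)))), -1)) = Mul(52729, Pow(Mul(Rational(1, 8), 264, Add(49, Mul(16, 435))), -1)) = Mul(52729, Pow(Mul(Rational(1, 8), 264, Add(49, 6960)), -1)) = Mul(52729, Pow(Mul(Rational(1, 8), 264, 7009), -1)) = Mul(52729, Pow(231297, -1)) = Mul(52729, Rational(1, 231297)) = Rational(52729, 231297)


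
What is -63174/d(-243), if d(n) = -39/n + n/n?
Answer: -2558547/47 ≈ -54437.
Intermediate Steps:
d(n) = 1 - 39/n (d(n) = -39/n + 1 = 1 - 39/n)
-63174/d(-243) = -63174*(-243/(-39 - 243)) = -63174/((-1/243*(-282))) = -63174/94/81 = -63174*81/94 = -2558547/47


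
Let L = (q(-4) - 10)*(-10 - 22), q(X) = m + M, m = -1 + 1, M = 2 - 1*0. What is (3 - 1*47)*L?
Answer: -11264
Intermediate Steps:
M = 2 (M = 2 + 0 = 2)
m = 0
q(X) = 2 (q(X) = 0 + 2 = 2)
L = 256 (L = (2 - 10)*(-10 - 22) = -8*(-32) = 256)
(3 - 1*47)*L = (3 - 1*47)*256 = (3 - 47)*256 = -44*256 = -11264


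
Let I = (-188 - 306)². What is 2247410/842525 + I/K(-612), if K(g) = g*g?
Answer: 52368018097/15778134180 ≈ 3.3190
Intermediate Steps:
K(g) = g²
I = 244036 (I = (-494)² = 244036)
2247410/842525 + I/K(-612) = 2247410/842525 + 244036/((-612)²) = 2247410*(1/842525) + 244036/374544 = 449482/168505 + 244036*(1/374544) = 449482/168505 + 61009/93636 = 52368018097/15778134180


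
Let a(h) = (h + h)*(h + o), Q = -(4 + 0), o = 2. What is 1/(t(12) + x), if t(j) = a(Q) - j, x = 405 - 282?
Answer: 1/127 ≈ 0.0078740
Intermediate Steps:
x = 123
Q = -4 (Q = -1*4 = -4)
a(h) = 2*h*(2 + h) (a(h) = (h + h)*(h + 2) = (2*h)*(2 + h) = 2*h*(2 + h))
t(j) = 16 - j (t(j) = 2*(-4)*(2 - 4) - j = 2*(-4)*(-2) - j = 16 - j)
1/(t(12) + x) = 1/((16 - 1*12) + 123) = 1/((16 - 12) + 123) = 1/(4 + 123) = 1/127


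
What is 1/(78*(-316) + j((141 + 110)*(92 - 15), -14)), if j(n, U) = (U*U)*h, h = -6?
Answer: -1/25824 ≈ -3.8724e-5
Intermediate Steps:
j(n, U) = -6*U² (j(n, U) = (U*U)*(-6) = U²*(-6) = -6*U²)
1/(78*(-316) + j((141 + 110)*(92 - 15), -14)) = 1/(78*(-316) - 6*(-14)²) = 1/(-24648 - 6*196) = 1/(-24648 - 1176) = 1/(-25824) = -1/25824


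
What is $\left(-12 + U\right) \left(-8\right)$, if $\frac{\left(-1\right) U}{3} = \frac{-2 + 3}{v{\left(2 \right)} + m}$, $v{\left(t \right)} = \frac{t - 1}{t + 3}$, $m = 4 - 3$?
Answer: $116$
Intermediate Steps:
$m = 1$
$v{\left(t \right)} = \frac{-1 + t}{3 + t}$
$U = - \frac{5}{2}$ ($U = - 3 \frac{-2 + 3}{\frac{-1 + 2}{3 + 2} + 1} = - 3 \cdot 1 \frac{1}{\frac{1}{5} \cdot 1 + 1} = - 3 \cdot 1 \frac{1}{\frac{1}{5} + 1} = - 3 \cdot 1 \frac{1}{\frac{6}{5}} = - 3 \cdot 1 \cdot \frac{5}{6} = \left(-3\right) \frac{5}{6} = - \frac{5}{2} \approx -2.5$)
$\left(-12 + U\right) \left(-8\right) = \left(-12 - \frac{5}{2}\right) \left(-8\right) = \left(- \frac{29}{2}\right) \left(-8\right) = 116$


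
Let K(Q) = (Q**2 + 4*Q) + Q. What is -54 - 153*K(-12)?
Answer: -12906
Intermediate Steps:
K(Q) = Q**2 + 5*Q
-54 - 153*K(-12) = -54 - (-1836)*(5 - 12) = -54 - (-1836)*(-7) = -54 - 153*84 = -54 - 12852 = -12906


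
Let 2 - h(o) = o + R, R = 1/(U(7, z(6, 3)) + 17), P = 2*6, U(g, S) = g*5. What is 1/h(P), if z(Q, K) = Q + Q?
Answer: -52/521 ≈ -0.099808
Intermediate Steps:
z(Q, K) = 2*Q
U(g, S) = 5*g
P = 12
R = 1/52 (R = 1/(5*7 + 17) = 1/(35 + 17) = 1/52 ≈ 0.019231)
h(o) = 103/52 - o (h(o) = 2 - (o + 1/52) = 2 - (1/52 + o) = 2 + (-1/52 - o) = 103/52 - o)
1/h(P) = 1/(103/52 - 1*12) = 1/(103/52 - 12) = 1/(-521/52) = -52/521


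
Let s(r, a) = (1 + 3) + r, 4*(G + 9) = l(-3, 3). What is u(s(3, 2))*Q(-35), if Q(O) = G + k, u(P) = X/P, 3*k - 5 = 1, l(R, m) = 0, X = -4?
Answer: 4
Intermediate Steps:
G = -9 (G = -9 + (1/4)*0 = -9 + 0 = -9)
s(r, a) = 4 + r
k = 2 (k = 5/3 + (1/3)*1 = 5/3 + 1/3 = 2)
u(P) = -4/P
Q(O) = -7 (Q(O) = -9 + 2 = -7)
u(s(3, 2))*Q(-35) = -4/(4 + 3)*(-7) = -4/7*(-7) = 4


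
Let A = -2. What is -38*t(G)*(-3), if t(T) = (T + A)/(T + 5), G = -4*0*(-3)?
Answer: -228/5 ≈ -45.600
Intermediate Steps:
G = 0 (G = 0*(-3) = 0)
t(T) = (-2 + T)/(5 + T) (t(T) = (T - 2)/(T + 5) = (-2 + T)/(5 + T))
-38*t(G)*(-3) = -38*(-2 + 0)/(5 + 0)*(-3) = -38*(-2)/5*(-3) = -38*(-2/5)*(-3) = (76/5)*(-3) = -228/5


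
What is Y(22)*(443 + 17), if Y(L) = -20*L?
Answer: -202400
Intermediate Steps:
Y(22)*(443 + 17) = (-20*22)*(443 + 17) = -440*460 = -202400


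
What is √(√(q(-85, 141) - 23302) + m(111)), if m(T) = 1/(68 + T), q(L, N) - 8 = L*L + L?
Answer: √(179 + 32041*I*√16154)/179 ≈ 7.9719 + 7.9716*I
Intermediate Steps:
q(L, N) = 8 + L + L² (q(L, N) = 8 + (L*L + L) = 8 + (L² + L) = 8 + (L + L²) = 8 + L + L²)
√(√(q(-85, 141) - 23302) + m(111)) = √(√((8 - 85 + (-85)²) - 23302) + 1/(68 + 111)) = √(√((8 - 85 + 7225) - 23302) + 1/179) = √(√(7148 - 23302) + 1/179) = √(√(-16154) + 1/179) = √(I*√16154 + 1/179) = √(1/179 + I*√16154)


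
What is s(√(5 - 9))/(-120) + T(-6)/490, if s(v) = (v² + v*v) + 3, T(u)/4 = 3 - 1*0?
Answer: 389/5880 ≈ 0.066157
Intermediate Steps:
T(u) = 12 (T(u) = 4*(3 - 1*0) = 4*(3 + 0) = 4*3 = 12)
s(v) = 3 + 2*v² (s(v) = (v² + v²) + 3 = 2*v² + 3 = 3 + 2*v²)
s(√(5 - 9))/(-120) + T(-6)/490 = (3 + 2*(√(5 - 9))²)/(-120) + 12/490 = (3 + 2*(√(-4))²)*(-1/120) + 12*(1/490) = (3 + 2*(2*I)²)*(-1/120) + 6/245 = (3 + 2*(-4))*(-1/120) + 6/245 = (3 - 8)*(-1/120) + 6/245 = -5*(-1/120) + 6/245 = 1/24 + 6/245 = 389/5880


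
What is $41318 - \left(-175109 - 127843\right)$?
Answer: $344270$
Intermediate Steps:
$41318 - \left(-175109 - 127843\right) = 41318 - -302952 = 41318 + 302952 = 344270$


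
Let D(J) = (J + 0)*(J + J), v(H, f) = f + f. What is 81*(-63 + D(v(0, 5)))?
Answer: 11097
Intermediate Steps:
v(H, f) = 2*f
D(J) = 2*J² (D(J) = J*(2*J) = 2*J²)
81*(-63 + D(v(0, 5))) = 81*(-63 + 2*(2*5)²) = 81*(-63 + 2*10²) = 81*(-63 + 2*100) = 81*(-63 + 200) = 81*137 = 11097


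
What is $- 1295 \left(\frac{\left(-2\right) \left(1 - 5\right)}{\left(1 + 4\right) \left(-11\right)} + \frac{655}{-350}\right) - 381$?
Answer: $\frac{49079}{22} \approx 2230.9$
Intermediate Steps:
$- 1295 \left(\frac{\left(-2\right) \left(1 - 5\right)}{\left(1 + 4\right) \left(-11\right)} + \frac{655}{-350}\right) - 381 = - 1295 \left(\frac{\left(-2\right) \left(-4\right)}{5 \left(-11\right)} + 655 \left(- \frac{1}{350}\right)\right) - 381 = - 1295 \left(\frac{8}{-55} - \frac{131}{70}\right) - 381 = - 1295 \left(8 \left(- \frac{1}{55}\right) - \frac{131}{70}\right) - 381 = - 1295 \left(- \frac{8}{55} - \frac{131}{70}\right) - 381 = \left(-1295\right) \left(- \frac{1553}{770}\right) - 381 = \frac{57461}{22} - 381 = \frac{49079}{22}$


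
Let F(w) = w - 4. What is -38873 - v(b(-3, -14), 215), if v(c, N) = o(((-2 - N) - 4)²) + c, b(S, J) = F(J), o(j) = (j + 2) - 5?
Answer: -87693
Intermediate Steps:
F(w) = -4 + w
o(j) = -3 + j (o(j) = (2 + j) - 5 = -3 + j)
b(S, J) = -4 + J
v(c, N) = -3 + c + (-6 - N)² (v(c, N) = (-3 + ((-2 - N) - 4)²) + c = (-3 + (-6 - N)²) + c = -3 + c + (-6 - N)²)
-38873 - v(b(-3, -14), 215) = -38873 - (-3 + (-4 - 14) + (6 + 215)²) = -38873 - (-3 - 18 + 221²) = -38873 - (-3 - 18 + 48841) = -38873 - 1*48820 = -38873 - 48820 = -87693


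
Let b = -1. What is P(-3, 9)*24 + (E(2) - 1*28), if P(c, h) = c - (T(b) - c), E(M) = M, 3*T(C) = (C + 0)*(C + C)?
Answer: -186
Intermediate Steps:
T(C) = 2*C**2/3 (T(C) = ((C + 0)*(C + C))/3 = (C*(2*C))/3 = (2*C**2)/3 = 2*C**2/3)
P(c, h) = -2/3 + 2*c (P(c, h) = c - ((2/3)*(-1)**2 - c) = c - ((2/3)*1 - c) = c - (2/3 - c) = c + (-2/3 + c) = -2/3 + 2*c)
P(-3, 9)*24 + (E(2) - 1*28) = (-2/3 + 2*(-3))*24 + (2 - 1*28) = (-2/3 - 6)*24 + (2 - 28) = -20/3*24 - 26 = -160 - 26 = -186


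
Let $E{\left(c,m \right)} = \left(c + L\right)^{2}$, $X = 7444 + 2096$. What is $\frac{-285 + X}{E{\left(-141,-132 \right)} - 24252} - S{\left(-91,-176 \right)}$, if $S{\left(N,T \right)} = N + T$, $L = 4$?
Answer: $\frac{1454706}{5483} \approx 265.31$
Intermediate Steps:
$X = 9540$
$E{\left(c,m \right)} = \left(4 + c\right)^{2}$ ($E{\left(c,m \right)} = \left(c + 4\right)^{2} = \left(4 + c\right)^{2}$)
$\frac{-285 + X}{E{\left(-141,-132 \right)} - 24252} - S{\left(-91,-176 \right)} = \frac{-285 + 9540}{\left(4 - 141\right)^{2} - 24252} - \left(-91 - 176\right) = \frac{9255}{\left(-137\right)^{2} - 24252} - -267 = \frac{9255}{18769 - 24252} + 267 = \frac{9255}{-5483} + 267 = 9255 \left(- \frac{1}{5483}\right) + 267 = - \frac{9255}{5483} + 267 = \frac{1454706}{5483}$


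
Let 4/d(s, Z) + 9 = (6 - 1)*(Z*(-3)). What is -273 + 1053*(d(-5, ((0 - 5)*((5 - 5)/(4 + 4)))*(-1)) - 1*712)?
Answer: -750477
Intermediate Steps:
d(s, Z) = 4/(-9 - 15*Z) (d(s, Z) = 4/(-9 + (6 - 1)*(Z*(-3))) = 4/(-9 + 5*(-3*Z)) = 4/(-9 - 15*Z))
-273 + 1053*(d(-5, ((0 - 5)*((5 - 5)/(4 + 4)))*(-1)) - 1*712) = -273 + 1053*(-4/(9 + 15*(((0 - 5)*((5 - 5)/(4 + 4)))*(-1))) - 1*712) = -273 + 1053*(-4/(9 + 15*(-0/8*(-1))) - 712) = -273 + 1053*(-4/(9 + 15*(-5*0*(-1))) - 712) = -273 + 1053*(-4/(9 + 15*(0*(-1))) - 712) = -273 + 1053*(-4/(9 + 15*0) - 712) = -273 + 1053*(-4/(9 + 0) - 712) = -273 + 1053*(-4/9 - 712) = -273 + 1053*(-6412/9) = -273 - 750204 = -750477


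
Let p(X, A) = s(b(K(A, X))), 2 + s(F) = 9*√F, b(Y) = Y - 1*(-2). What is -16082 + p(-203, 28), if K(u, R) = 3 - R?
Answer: -16084 + 36*√13 ≈ -15954.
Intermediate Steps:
b(Y) = 2 + Y (b(Y) = Y + 2 = 2 + Y)
s(F) = -2 + 9*√F
p(X, A) = -2 + 9*√(5 - X) (p(X, A) = -2 + 9*√(2 + (3 - X)) = -2 + 9*√(5 - X))
-16082 + p(-203, 28) = -16082 + (-2 + 9*√(5 - 1*(-203))) = -16082 + (-2 + 9*√(5 + 203)) = -16082 + (-2 + 9*√208) = -16082 + (-2 + 9*(4*√13)) = -16082 + (-2 + 36*√13) = -16084 + 36*√13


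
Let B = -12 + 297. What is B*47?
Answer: 13395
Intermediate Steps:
B = 285
B*47 = 285*47 = 13395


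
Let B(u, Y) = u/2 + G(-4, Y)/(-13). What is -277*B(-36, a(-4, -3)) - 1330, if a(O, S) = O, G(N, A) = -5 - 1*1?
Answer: 45866/13 ≈ 3528.2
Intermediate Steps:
G(N, A) = -6 (G(N, A) = -5 - 1 = -6)
B(u, Y) = 6/13 + u/2 (B(u, Y) = u/2 - 6/(-13) = u*(½) - 6*(-1/13) = u/2 + 6/13 = 6/13 + u/2)
-277*B(-36, a(-4, -3)) - 1330 = -277*(6/13 + (½)*(-36)) - 1330 = -277*(6/13 - 18) - 1330 = -277*(-228/13) - 1330 = 63156/13 - 1330 = 45866/13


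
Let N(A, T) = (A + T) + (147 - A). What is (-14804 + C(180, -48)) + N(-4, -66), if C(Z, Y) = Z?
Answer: -14543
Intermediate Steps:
N(A, T) = 147 + T
(-14804 + C(180, -48)) + N(-4, -66) = (-14804 + 180) + (147 - 66) = -14624 + 81 = -14543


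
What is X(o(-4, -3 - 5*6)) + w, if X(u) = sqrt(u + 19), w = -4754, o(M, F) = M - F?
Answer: -4754 + 4*sqrt(3) ≈ -4747.1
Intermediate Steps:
X(u) = sqrt(19 + u)
X(o(-4, -3 - 5*6)) + w = sqrt(19 + (-4 - (-3 - 5*6))) - 4754 = sqrt(19 + (-4 - (-3 - 30))) - 4754 = sqrt(19 + (-4 - 1*(-33))) - 4754 = sqrt(19 + (-4 + 33)) - 4754 = sqrt(19 + 29) - 4754 = sqrt(48) - 4754 = 4*sqrt(3) - 4754 = -4754 + 4*sqrt(3)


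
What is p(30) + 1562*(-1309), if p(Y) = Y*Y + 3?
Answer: -2043755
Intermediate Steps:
p(Y) = 3 + Y² (p(Y) = Y² + 3 = 3 + Y²)
p(30) + 1562*(-1309) = (3 + 30²) + 1562*(-1309) = (3 + 900) - 2044658 = 903 - 2044658 = -2043755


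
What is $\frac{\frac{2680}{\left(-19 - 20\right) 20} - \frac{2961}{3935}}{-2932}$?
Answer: $\frac{642769}{449959380} \approx 0.0014285$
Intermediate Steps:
$\frac{\frac{2680}{\left(-19 - 20\right) 20} - \frac{2961}{3935}}{-2932} = \left(\frac{2680}{\left(-39\right) 20} - \frac{2961}{3935}\right) \left(- \frac{1}{2932}\right) = \left(\frac{2680}{-780} - \frac{2961}{3935}\right) \left(- \frac{1}{2932}\right) = \left(2680 \left(- \frac{1}{780}\right) - \frac{2961}{3935}\right) \left(- \frac{1}{2932}\right) = \left(- \frac{134}{39} - \frac{2961}{3935}\right) \left(- \frac{1}{2932}\right) = \left(- \frac{642769}{153465}\right) \left(- \frac{1}{2932}\right) = \frac{642769}{449959380}$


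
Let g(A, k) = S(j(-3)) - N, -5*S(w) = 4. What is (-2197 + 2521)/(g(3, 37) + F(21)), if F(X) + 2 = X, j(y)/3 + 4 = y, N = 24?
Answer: -1620/29 ≈ -55.862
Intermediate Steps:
j(y) = -12 + 3*y
S(w) = -⅘ (S(w) = -⅕*4 = -⅘)
F(X) = -2 + X
g(A, k) = -124/5 (g(A, k) = -⅘ - 1*24 = -⅘ - 24 = -124/5)
(-2197 + 2521)/(g(3, 37) + F(21)) = (-2197 + 2521)/(-124/5 + (-2 + 21)) = 324/(-124/5 + 19) = 324/(-29/5) = 324*(-5/29) = -1620/29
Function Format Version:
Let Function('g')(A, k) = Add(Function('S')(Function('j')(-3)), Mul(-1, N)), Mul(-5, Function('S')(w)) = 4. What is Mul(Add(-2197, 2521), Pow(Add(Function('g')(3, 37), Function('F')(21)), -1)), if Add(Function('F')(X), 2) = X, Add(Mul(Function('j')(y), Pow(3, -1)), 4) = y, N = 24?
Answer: Rational(-1620, 29) ≈ -55.862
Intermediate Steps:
Function('j')(y) = Add(-12, Mul(3, y))
Function('S')(w) = Rational(-4, 5) (Function('S')(w) = Mul(Rational(-1, 5), 4) = Rational(-4, 5))
Function('F')(X) = Add(-2, X)
Function('g')(A, k) = Rational(-124, 5) (Function('g')(A, k) = Add(Rational(-4, 5), Mul(-1, 24)) = Add(Rational(-4, 5), -24) = Rational(-124, 5))
Mul(Add(-2197, 2521), Pow(Add(Function('g')(3, 37), Function('F')(21)), -1)) = Mul(Add(-2197, 2521), Pow(Add(Rational(-124, 5), Add(-2, 21)), -1)) = Mul(324, Pow(Add(Rational(-124, 5), 19), -1)) = Mul(324, Pow(Rational(-29, 5), -1)) = Mul(324, Rational(-5, 29)) = Rational(-1620, 29)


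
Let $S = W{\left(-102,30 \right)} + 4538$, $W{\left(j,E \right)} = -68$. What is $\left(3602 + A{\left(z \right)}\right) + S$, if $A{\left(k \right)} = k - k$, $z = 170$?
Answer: $8072$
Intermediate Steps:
$A{\left(k \right)} = 0$
$S = 4470$ ($S = -68 + 4538 = 4470$)
$\left(3602 + A{\left(z \right)}\right) + S = \left(3602 + 0\right) + 4470 = 3602 + 4470 = 8072$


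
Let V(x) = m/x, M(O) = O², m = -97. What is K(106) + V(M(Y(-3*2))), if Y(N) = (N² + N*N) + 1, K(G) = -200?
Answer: -1065897/5329 ≈ -200.02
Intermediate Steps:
Y(N) = 1 + 2*N² (Y(N) = (N² + N²) + 1 = 2*N² + 1 = 1 + 2*N²)
V(x) = -97/x
K(106) + V(M(Y(-3*2))) = -200 - 97/(1 + 2*(-3*2)²)² = -200 - 97/(1 + 2*(-6)²)² = -200 - 97/(1 + 2*36)² = -200 - 97/(1 + 72)² = -200 - 97/(73²) = -200 - 97/5329 = -1065897/5329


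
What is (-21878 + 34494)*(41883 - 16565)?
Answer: 319411888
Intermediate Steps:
(-21878 + 34494)*(41883 - 16565) = 12616*25318 = 319411888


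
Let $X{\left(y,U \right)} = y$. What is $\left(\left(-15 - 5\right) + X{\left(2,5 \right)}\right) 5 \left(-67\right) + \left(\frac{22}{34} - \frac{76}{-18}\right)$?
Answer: $\frac{923335}{153} \approx 6034.9$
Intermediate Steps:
$\left(\left(-15 - 5\right) + X{\left(2,5 \right)}\right) 5 \left(-67\right) + \left(\frac{22}{34} - \frac{76}{-18}\right) = \left(\left(-15 - 5\right) + 2\right) 5 \left(-67\right) + \left(\frac{22}{34} - \frac{76}{-18}\right) = \left(-20 + 2\right) 5 \left(-67\right) + \left(22 \cdot \frac{1}{34} - - \frac{38}{9}\right) = \left(-18\right) 5 \left(-67\right) + \left(\frac{11}{17} + \frac{38}{9}\right) = \left(-90\right) \left(-67\right) + \frac{745}{153} = 6030 + \frac{745}{153} = \frac{923335}{153}$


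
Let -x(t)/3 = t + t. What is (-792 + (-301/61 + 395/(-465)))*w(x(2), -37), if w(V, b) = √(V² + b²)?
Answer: -4525828*√1513/5673 ≈ -31032.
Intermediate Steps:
x(t) = -6*t (x(t) = -3*(t + t) = -6*t)
(-792 + (-301/61 + 395/(-465)))*w(x(2), -37) = (-792 + (-301/61 + 395/(-465)))*√((-6*2)² + (-37)²) = (-792 + (-301*1/61 + 395*(-1/465)))*√((-12)² + 1369) = (-792 + (-301/61 - 79/93))*√(144 + 1369) = (-792 - 32812/5673)*√1513 = -4525828*√1513/5673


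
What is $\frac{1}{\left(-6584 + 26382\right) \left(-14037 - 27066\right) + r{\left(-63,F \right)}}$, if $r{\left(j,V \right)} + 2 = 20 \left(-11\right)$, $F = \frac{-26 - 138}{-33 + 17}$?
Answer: $- \frac{1}{813757416} \approx -1.2289 \cdot 10^{-9}$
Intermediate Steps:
$F = \frac{41}{4}$ ($F = - \frac{164}{-16} = \left(-164\right) \left(- \frac{1}{16}\right) = \frac{41}{4} \approx 10.25$)
$r{\left(j,V \right)} = -222$ ($r{\left(j,V \right)} = -2 + 20 \left(-11\right) = -2 - 220 = -222$)
$\frac{1}{\left(-6584 + 26382\right) \left(-14037 - 27066\right) + r{\left(-63,F \right)}} = \frac{1}{\left(-6584 + 26382\right) \left(-14037 - 27066\right) - 222} = \frac{1}{19798 \left(-41103\right) - 222} = \frac{1}{-813757194 - 222} = \frac{1}{-813757416} = - \frac{1}{813757416}$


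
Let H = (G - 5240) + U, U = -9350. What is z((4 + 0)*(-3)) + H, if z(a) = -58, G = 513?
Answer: -14135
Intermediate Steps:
H = -14077 (H = (513 - 5240) - 9350 = -4727 - 9350 = -14077)
z((4 + 0)*(-3)) + H = -58 - 14077 = -14135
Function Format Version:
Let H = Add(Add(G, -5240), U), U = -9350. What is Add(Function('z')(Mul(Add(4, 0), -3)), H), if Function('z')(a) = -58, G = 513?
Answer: -14135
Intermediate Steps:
H = -14077 (H = Add(Add(513, -5240), -9350) = Add(-4727, -9350) = -14077)
Add(Function('z')(Mul(Add(4, 0), -3)), H) = Add(-58, -14077) = -14135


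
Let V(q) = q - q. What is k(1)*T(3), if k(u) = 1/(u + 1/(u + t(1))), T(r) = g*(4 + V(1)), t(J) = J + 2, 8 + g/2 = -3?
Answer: -352/5 ≈ -70.400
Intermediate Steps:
g = -22 (g = -16 + 2*(-3) = -16 - 6 = -22)
t(J) = 2 + J
V(q) = 0
T(r) = -88 (T(r) = -22*(4 + 0) = -22*4 = -88)
k(u) = 1/(u + 1/(3 + u)) (k(u) = 1/(u + 1/(u + (2 + 1))) = 1/(u + 1/(u + 3)) = 1/(u + 1/(3 + u)))
k(1)*T(3) = ((3 + 1)/(1 + 1² + 3*1))*(-88) = (4/(1 + 1 + 3))*(-88) = (4/5)*(-88) = ((⅕)*4)*(-88) = (⅘)*(-88) = -352/5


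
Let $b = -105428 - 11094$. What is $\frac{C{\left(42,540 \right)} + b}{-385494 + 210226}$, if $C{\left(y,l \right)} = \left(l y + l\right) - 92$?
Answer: $\frac{46697}{87634} \approx 0.53286$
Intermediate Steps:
$C{\left(y,l \right)} = -92 + l + l y$ ($C{\left(y,l \right)} = \left(l + l y\right) - 92 = -92 + l + l y$)
$b = -116522$ ($b = -105428 - 11094 = -116522$)
$\frac{C{\left(42,540 \right)} + b}{-385494 + 210226} = \frac{\left(-92 + 540 + 540 \cdot 42\right) - 116522}{-385494 + 210226} = \frac{\left(-92 + 540 + 22680\right) - 116522}{-175268} = \left(23128 - 116522\right) \left(- \frac{1}{175268}\right) = \left(-93394\right) \left(- \frac{1}{175268}\right) = \frac{46697}{87634}$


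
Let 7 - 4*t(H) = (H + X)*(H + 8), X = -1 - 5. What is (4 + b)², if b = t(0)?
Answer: 5041/16 ≈ 315.06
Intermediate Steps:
X = -6
t(H) = 7/4 - (-6 + H)*(8 + H)/4 (t(H) = 7/4 - (H - 6)*(H + 8)/4 = 7/4 - (-6 + H)*(8 + H)/4)
b = 55/4 (b = 55/4 - ½*0 - ¼*0² = 55/4 + 0 - ¼*0 = 55/4 + 0 + 0 = 55/4 ≈ 13.750)
(4 + b)² = (4 + 55/4)² = (71/4)² = 5041/16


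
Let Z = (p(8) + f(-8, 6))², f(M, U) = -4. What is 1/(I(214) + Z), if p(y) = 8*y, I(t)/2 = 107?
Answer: 1/3814 ≈ 0.00026219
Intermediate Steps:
I(t) = 214 (I(t) = 2*107 = 214)
Z = 3600 (Z = (8*8 - 4)² = (64 - 4)² = 60² = 3600)
1/(I(214) + Z) = 1/(214 + 3600) = 1/3814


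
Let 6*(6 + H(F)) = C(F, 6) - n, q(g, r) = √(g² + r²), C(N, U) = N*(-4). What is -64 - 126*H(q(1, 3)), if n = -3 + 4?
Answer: 713 + 84*√10 ≈ 978.63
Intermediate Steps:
n = 1
C(N, U) = -4*N
H(F) = -37/6 - 2*F/3 (H(F) = -6 + (-4*F - 1*1)/6 = -6 + (-4*F - 1)/6 = -6 + (-1 - 4*F)/6 = -6 + (-⅙ - 2*F/3) = -37/6 - 2*F/3)
-64 - 126*H(q(1, 3)) = -64 - 126*(-37/6 - 2*√(1² + 3²)/3) = -64 - 126*(-37/6 - 2*√(1 + 9)/3) = -64 - 126*(-37/6 - 2*√10/3) = -64 + (777 + 84*√10) = 713 + 84*√10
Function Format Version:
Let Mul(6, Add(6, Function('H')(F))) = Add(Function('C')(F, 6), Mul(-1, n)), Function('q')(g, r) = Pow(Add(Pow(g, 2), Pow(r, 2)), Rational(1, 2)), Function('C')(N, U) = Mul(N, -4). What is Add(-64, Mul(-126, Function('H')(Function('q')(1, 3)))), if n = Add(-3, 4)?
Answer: Add(713, Mul(84, Pow(10, Rational(1, 2)))) ≈ 978.63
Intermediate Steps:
n = 1
Function('C')(N, U) = Mul(-4, N)
Function('H')(F) = Add(Rational(-37, 6), Mul(Rational(-2, 3), F)) (Function('H')(F) = Add(-6, Mul(Rational(1, 6), Add(Mul(-4, F), Mul(-1, 1)))) = Add(-6, Mul(Rational(1, 6), Add(Mul(-4, F), -1))) = Add(-6, Mul(Rational(1, 6), Add(-1, Mul(-4, F)))) = Add(-6, Add(Rational(-1, 6), Mul(Rational(-2, 3), F))) = Add(Rational(-37, 6), Mul(Rational(-2, 3), F)))
Add(-64, Mul(-126, Function('H')(Function('q')(1, 3)))) = Add(-64, Mul(-126, Add(Rational(-37, 6), Mul(Rational(-2, 3), Pow(Add(Pow(1, 2), Pow(3, 2)), Rational(1, 2)))))) = Add(-64, Mul(-126, Add(Rational(-37, 6), Mul(Rational(-2, 3), Pow(Add(1, 9), Rational(1, 2)))))) = Add(-64, Mul(-126, Add(Rational(-37, 6), Mul(Rational(-2, 3), Pow(10, Rational(1, 2)))))) = Add(-64, Add(777, Mul(84, Pow(10, Rational(1, 2))))) = Add(713, Mul(84, Pow(10, Rational(1, 2))))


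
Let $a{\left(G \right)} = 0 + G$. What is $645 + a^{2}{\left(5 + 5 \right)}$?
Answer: $745$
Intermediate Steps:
$a{\left(G \right)} = G$
$645 + a^{2}{\left(5 + 5 \right)} = 645 + \left(5 + 5\right)^{2} = 645 + 10^{2} = 645 + 100 = 745$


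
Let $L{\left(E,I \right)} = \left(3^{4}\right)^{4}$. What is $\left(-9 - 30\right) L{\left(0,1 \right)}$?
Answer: $-1678822119$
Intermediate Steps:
$L{\left(E,I \right)} = 43046721$ ($L{\left(E,I \right)} = 81^{4} = 43046721$)
$\left(-9 - 30\right) L{\left(0,1 \right)} = \left(-9 - 30\right) 43046721 = \left(-39\right) 43046721 = -1678822119$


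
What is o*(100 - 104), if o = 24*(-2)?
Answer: 192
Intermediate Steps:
o = -48
o*(100 - 104) = -48*(100 - 104) = -48*(-4) = 192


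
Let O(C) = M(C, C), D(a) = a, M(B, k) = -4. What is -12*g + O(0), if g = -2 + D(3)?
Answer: -16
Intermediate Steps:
O(C) = -4
g = 1 (g = -2 + 3 = 1)
-12*g + O(0) = -12*1 - 4 = -12 - 4 = -16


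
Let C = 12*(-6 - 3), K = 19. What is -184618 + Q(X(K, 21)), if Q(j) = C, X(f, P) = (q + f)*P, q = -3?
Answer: -184726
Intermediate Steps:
X(f, P) = P*(-3 + f) (X(f, P) = (-3 + f)*P = P*(-3 + f))
C = -108 (C = 12*(-9) = -108)
Q(j) = -108
-184618 + Q(X(K, 21)) = -184618 - 108 = -184726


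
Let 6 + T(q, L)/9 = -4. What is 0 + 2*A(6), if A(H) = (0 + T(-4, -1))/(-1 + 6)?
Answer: -36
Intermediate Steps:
T(q, L) = -90 (T(q, L) = -54 + 9*(-4) = -54 - 36 = -90)
A(H) = -18 (A(H) = (0 - 90)/(-1 + 6) = -90/5 = -90*1/5 = -18)
0 + 2*A(6) = 0 + 2*(-18) = 0 - 36 = -36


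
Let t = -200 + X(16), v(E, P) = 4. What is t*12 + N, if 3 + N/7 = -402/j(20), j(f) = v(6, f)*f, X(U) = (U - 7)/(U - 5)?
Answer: -1076397/440 ≈ -2446.4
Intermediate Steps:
X(U) = (-7 + U)/(-5 + U)
j(f) = 4*f
t = -2191/11 (t = -200 + (-7 + 16)/(-5 + 16) = -200 + 9/11 = -2191/11 ≈ -199.18)
N = -2247/40 (N = -21 + 7*(-402/(4*20)) = -21 + 7*(-402/80) = -21 + 7*(-402*1/80) = -21 + 7*(-201/40) = -21 - 1407/40 = -2247/40 ≈ -56.175)
t*12 + N = -2191/11*12 - 2247/40 = -26292/11 - 2247/40 = -1076397/440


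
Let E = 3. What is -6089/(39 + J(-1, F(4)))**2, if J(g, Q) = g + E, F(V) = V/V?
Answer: -6089/1681 ≈ -3.6222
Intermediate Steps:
F(V) = 1
J(g, Q) = 3 + g (J(g, Q) = g + 3 = 3 + g)
-6089/(39 + J(-1, F(4)))**2 = -6089/(39 + (3 - 1))**2 = -6089/(39 + 2)**2 = -6089/(41**2) = -6089/1681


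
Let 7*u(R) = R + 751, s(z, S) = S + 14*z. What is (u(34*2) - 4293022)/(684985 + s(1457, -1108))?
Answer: -858581/140855 ≈ -6.0955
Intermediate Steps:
u(R) = 751/7 + R/7 (u(R) = (R + 751)/7 = (751 + R)/7 = 751/7 + R/7)
(u(34*2) - 4293022)/(684985 + s(1457, -1108)) = ((751/7 + (34*2)/7) - 4293022)/(684985 + (-1108 + 14*1457)) = ((751/7 + (1/7)*68) - 4293022)/(684985 + (-1108 + 20398)) = ((751/7 + 68/7) - 4293022)/(684985 + 19290) = (117 - 4293022)/704275 = -4292905*1/704275 = -858581/140855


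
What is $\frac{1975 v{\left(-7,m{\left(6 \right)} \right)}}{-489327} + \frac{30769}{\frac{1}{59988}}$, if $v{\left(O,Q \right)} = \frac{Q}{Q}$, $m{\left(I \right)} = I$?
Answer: $\frac{903185474548469}{489327} \approx 1.8458 \cdot 10^{9}$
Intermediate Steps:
$v{\left(O,Q \right)} = 1$
$\frac{1975 v{\left(-7,m{\left(6 \right)} \right)}}{-489327} + \frac{30769}{\frac{1}{59988}} = \frac{1975 \cdot 1}{-489327} + \frac{30769}{\frac{1}{59988}} = 1975 \left(- \frac{1}{489327}\right) + 30769 \frac{1}{\frac{1}{59988}} = - \frac{1975}{489327} + 30769 \cdot 59988 = - \frac{1975}{489327} + 1845770772 = \frac{903185474548469}{489327}$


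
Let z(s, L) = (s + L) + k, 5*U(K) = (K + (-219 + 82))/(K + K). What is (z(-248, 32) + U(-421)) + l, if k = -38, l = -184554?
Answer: -389020561/2105 ≈ -1.8481e+5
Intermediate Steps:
U(K) = (-137 + K)/(10*K) (U(K) = ((K + (-219 + 82))/(K + K))/5 = ((K - 137)/((2*K)))/5 = ((-137 + K)*(1/(2*K)))/5 = ((-137 + K)/(2*K))/5 = (-137 + K)/(10*K))
z(s, L) = -38 + L + s (z(s, L) = (s + L) - 38 = (L + s) - 38 = -38 + L + s)
(z(-248, 32) + U(-421)) + l = ((-38 + 32 - 248) + (1/10)*(-137 - 421)/(-421)) - 184554 = (-254 + (1/10)*(-1/421)*(-558)) - 184554 = (-254 + 279/2105) - 184554 = -534391/2105 - 184554 = -389020561/2105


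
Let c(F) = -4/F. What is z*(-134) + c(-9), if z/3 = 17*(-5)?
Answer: 307534/9 ≈ 34170.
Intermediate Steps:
z = -255 (z = 3*(17*(-5)) = 3*(-85) = -255)
z*(-134) + c(-9) = -255*(-134) - 4/(-9) = 34170 - 4*(-⅑) = 34170 + 4/9 = 307534/9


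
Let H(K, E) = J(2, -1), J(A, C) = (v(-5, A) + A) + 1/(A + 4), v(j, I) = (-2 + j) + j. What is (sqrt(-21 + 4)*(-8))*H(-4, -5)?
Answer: 236*I*sqrt(17)/3 ≈ 324.35*I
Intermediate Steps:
v(j, I) = -2 + 2*j
J(A, C) = -12 + A + 1/(4 + A) (J(A, C) = ((-2 + 2*(-5)) + A) + 1/(A + 4) = ((-2 - 10) + A) + 1/(4 + A) = (-12 + A) + 1/(4 + A) = -12 + A + 1/(4 + A))
H(K, E) = -59/6 (H(K, E) = (-47 + 2**2 - 8*2)/(4 + 2) = (-47 + 4 - 16)/6 = (1/6)*(-59) = -59/6)
(sqrt(-21 + 4)*(-8))*H(-4, -5) = (sqrt(-21 + 4)*(-8))*(-59/6) = (sqrt(-17)*(-8))*(-59/6) = ((I*sqrt(17))*(-8))*(-59/6) = -8*I*sqrt(17)*(-59/6) = 236*I*sqrt(17)/3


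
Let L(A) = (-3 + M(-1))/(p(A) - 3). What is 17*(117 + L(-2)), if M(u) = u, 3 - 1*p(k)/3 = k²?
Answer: 6001/3 ≈ 2000.3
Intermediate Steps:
p(k) = 9 - 3*k²
L(A) = -4/(6 - 3*A²) (L(A) = (-3 - 1)/((9 - 3*A²) - 3) = -4/(6 - 3*A²))
17*(117 + L(-2)) = 17*(117 + 4/(3*(-2 + (-2)²))) = 17*(117 + 4/(3*(-2 + 4))) = 17*(117 + (4/3)/2) = 17*(117 + (4/3)*(½)) = 17*(117 + ⅔) = 17*(353/3) = 6001/3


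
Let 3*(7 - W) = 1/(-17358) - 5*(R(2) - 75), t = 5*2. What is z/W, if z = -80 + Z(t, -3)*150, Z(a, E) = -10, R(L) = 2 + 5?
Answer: 82276920/5537201 ≈ 14.859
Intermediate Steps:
t = 10
R(L) = 7
W = -5537201/52074 (W = 7 - (1/(-17358) - 5*(7 - 75))/3 = 7 - (-1/17358 - 5*(-68))/3 = 7 - (-1/17358 + 340)/3 = 7 - ⅓*5901719/17358 = 7 - 5901719/52074 = -5537201/52074 ≈ -106.33)
z = -1580 (z = -80 - 10*150 = -80 - 1500 = -1580)
z/W = -1580/(-5537201/52074) = -1580*(-52074/5537201) = 82276920/5537201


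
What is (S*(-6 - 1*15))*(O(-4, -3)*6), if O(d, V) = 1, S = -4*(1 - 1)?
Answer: 0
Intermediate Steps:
S = 0 (S = -4*0 = 0)
(S*(-6 - 1*15))*(O(-4, -3)*6) = (0*(-6 - 1*15))*(1*6) = (0*(-6 - 15))*6 = (0*(-21))*6 = 0*6 = 0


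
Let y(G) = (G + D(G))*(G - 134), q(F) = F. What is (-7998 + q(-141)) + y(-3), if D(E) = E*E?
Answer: -8961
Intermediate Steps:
D(E) = E**2
y(G) = (-134 + G)*(G + G**2) (y(G) = (G + G**2)*(G - 134) = (G + G**2)*(-134 + G) = (-134 + G)*(G + G**2))
(-7998 + q(-141)) + y(-3) = (-7998 - 141) - 3*(-134 + (-3)**2 - 133*(-3)) = -8139 - 3*(-134 + 9 + 399) = -8139 - 3*274 = -8139 - 822 = -8961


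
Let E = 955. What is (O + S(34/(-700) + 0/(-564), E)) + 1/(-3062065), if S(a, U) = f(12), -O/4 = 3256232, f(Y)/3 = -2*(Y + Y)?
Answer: -39883617093681/3062065 ≈ -1.3025e+7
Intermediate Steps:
f(Y) = -12*Y (f(Y) = 3*(-2*(Y + Y)) = 3*(-4*Y) = -12*Y)
O = -13024928 (O = -4*3256232 = -13024928)
S(a, U) = -144 (S(a, U) = -12*12 = -144)
(O + S(34/(-700) + 0/(-564), E)) + 1/(-3062065) = (-13024928 - 144) + 1/(-3062065) = -13025072 - 1/3062065 = -39883617093681/3062065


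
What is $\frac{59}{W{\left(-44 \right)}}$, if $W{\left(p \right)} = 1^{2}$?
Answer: $59$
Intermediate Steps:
$W{\left(p \right)} = 1$
$\frac{59}{W{\left(-44 \right)}} = \frac{59}{1} = 59 \cdot 1 = 59$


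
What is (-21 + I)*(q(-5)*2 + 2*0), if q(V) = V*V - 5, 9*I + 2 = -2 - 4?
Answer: -7880/9 ≈ -875.56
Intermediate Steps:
I = -8/9 (I = -2/9 + (-2 - 4)/9 = -2/9 + (1/9)*(-6) = -2/9 - 2/3 = -8/9 ≈ -0.88889)
q(V) = -5 + V**2 (q(V) = V**2 - 5 = -5 + V**2)
(-21 + I)*(q(-5)*2 + 2*0) = (-21 - 8/9)*((-5 + (-5)**2)*2 + 2*0) = -197*((-5 + 25)*2 + 0)/9 = -197*(20*2 + 0)/9 = -197*(40 + 0)/9 = -197/9*40 = -7880/9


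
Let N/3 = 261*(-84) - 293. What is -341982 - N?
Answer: -275331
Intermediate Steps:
N = -66651 (N = 3*(261*(-84) - 293) = 3*(-21924 - 293) = 3*(-22217) = -66651)
-341982 - N = -341982 - 1*(-66651) = -341982 + 66651 = -275331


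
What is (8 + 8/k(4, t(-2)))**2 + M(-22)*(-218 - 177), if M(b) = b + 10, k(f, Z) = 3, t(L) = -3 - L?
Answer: 43684/9 ≈ 4853.8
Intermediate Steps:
M(b) = 10 + b
(8 + 8/k(4, t(-2)))**2 + M(-22)*(-218 - 177) = (8 + 8/3)**2 + (10 - 22)*(-218 - 177) = (8 + 8*(1/3))**2 - 12*(-395) = (8 + 8/3)**2 + 4740 = (32/3)**2 + 4740 = 1024/9 + 4740 = 43684/9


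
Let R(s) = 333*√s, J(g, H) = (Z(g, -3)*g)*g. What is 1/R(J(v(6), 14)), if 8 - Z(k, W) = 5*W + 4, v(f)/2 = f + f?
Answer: √19/151848 ≈ 2.8706e-5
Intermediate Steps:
v(f) = 4*f (v(f) = 2*(f + f) = 2*(2*f) = 4*f)
Z(k, W) = 4 - 5*W (Z(k, W) = 8 - (5*W + 4) = 8 - (4 + 5*W) = 8 + (-4 - 5*W) = 4 - 5*W)
J(g, H) = 19*g² (J(g, H) = ((4 - 5*(-3))*g)*g = ((4 + 15)*g)*g = (19*g)*g = 19*g²)
1/R(J(v(6), 14)) = 1/(333*√(19*(4*6)²)) = 1/(333*√(19*24²)) = 1/(333*√(19*576)) = 1/(333*√10944) = 1/(333*(24*√19)) = 1/(7992*√19) = √19/151848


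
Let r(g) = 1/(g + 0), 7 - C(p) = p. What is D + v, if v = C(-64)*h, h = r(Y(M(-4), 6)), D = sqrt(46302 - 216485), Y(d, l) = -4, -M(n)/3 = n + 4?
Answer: -71/4 + 13*I*sqrt(1007) ≈ -17.75 + 412.53*I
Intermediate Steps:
M(n) = -12 - 3*n (M(n) = -3*(n + 4) = -3*(4 + n) = -12 - 3*n)
C(p) = 7 - p
r(g) = 1/g
D = 13*I*sqrt(1007) (D = sqrt(-170183) = 13*I*sqrt(1007) ≈ 412.53*I)
h = -1/4 (h = 1/(-4) = -1/4 ≈ -0.25000)
v = -71/4 (v = (7 - 1*(-64))*(-1/4) = (7 + 64)*(-1/4) = 71*(-1/4) = -71/4 ≈ -17.750)
D + v = 13*I*sqrt(1007) - 71/4 = -71/4 + 13*I*sqrt(1007)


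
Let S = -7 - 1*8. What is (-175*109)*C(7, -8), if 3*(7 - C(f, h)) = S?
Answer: -228900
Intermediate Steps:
S = -15 (S = -7 - 8 = -15)
C(f, h) = 12 (C(f, h) = 7 - ⅓*(-15) = 7 + 5 = 12)
(-175*109)*C(7, -8) = -175*109*12 = -19075*12 = -228900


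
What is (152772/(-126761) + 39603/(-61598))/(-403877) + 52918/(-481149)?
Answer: -166873256799685060397/1517333258527421896494 ≈ -0.10998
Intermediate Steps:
(152772/(-126761) + 39603/(-61598))/(-403877) + 52918/(-481149) = (152772*(-1/126761) + 39603*(-1/61598))*(-1/403877) + 52918*(-1/481149) = (-152772/126761 - 39603/61598)*(-1/403877) - 52918/481149 = -14430565539/7808224078*(-1/403877) - 52918/481149 = 14430565539/3153562115950406 - 52918/481149 = -166873256799685060397/1517333258527421896494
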